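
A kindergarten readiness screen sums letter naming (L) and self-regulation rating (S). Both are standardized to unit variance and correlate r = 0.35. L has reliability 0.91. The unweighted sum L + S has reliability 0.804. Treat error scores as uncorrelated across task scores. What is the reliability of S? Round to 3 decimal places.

0.561

Var(L+S) = 2 + 2·0.35 = 2.700.
True-score variance = ρ_L + ρ_S + 2·0.35, so 0.804 = (0.91 + ρ_S + 0.70) / 2.700.
ρ_S = 0.804·2.700 − 0.91 − 0.70 = 0.561.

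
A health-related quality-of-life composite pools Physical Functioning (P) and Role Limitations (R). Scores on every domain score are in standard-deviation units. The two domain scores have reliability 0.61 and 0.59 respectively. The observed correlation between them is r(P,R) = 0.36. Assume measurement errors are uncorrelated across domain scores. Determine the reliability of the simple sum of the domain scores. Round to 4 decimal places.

Var(P+R) = 2 + 2·[0.36] = 2 + 0.72 = 2.72.
Under uncorrelated errors the observed covariances equal the true-score covariances, so only the own-variance terms attenuate.
True-score variance = [0.61 + 0.59] + 0.72 = 1.2 + 0.72 = 1.92.
Reliability = 1.92 / 2.72 = 0.7059.

0.7059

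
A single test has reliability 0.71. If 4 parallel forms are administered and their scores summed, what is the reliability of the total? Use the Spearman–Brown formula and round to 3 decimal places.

0.907

ρ_k = kρ / (1 + (k−1)ρ) = 4·0.71 / (1 + 3·0.71) = 2.840 / 3.130 = 0.907.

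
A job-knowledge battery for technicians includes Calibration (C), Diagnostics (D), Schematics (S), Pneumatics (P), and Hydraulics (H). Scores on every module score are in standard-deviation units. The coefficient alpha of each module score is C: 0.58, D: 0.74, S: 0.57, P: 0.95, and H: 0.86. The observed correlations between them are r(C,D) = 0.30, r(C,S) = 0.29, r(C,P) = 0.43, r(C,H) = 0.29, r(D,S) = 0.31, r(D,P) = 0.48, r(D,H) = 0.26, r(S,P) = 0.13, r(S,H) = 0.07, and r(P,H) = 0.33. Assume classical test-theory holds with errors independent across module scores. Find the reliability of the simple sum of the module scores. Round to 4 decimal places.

Var(C+D+S+P+H) = 5 + 2·[0.30 + 0.29 + 0.43 + 0.29 + 0.31 + 0.48 + 0.26 + 0.13 + 0.07 + 0.33] = 5 + 5.78 = 10.78.
With uncorrelated errors the cross-covariances are all true-score covariance, so they carry over unchanged; only the diagonal terms shrink to ρᵢσᵢ².
True-score variance = [0.58 + 0.74 + 0.57 + 0.95 + 0.86] + 5.78 = 3.7 + 5.78 = 9.48.
Reliability = 9.48 / 10.78 = 0.8794.

0.8794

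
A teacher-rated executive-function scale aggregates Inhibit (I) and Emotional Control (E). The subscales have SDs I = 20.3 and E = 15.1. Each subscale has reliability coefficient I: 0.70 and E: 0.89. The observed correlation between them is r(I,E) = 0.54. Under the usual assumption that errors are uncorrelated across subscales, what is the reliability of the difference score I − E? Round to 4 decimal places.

Var(I−E) = 20.3² + 15.1² − 2·20.3·15.1·0.54 = 640.1 − 331.052 = 309.048.
Because errors are independent across components, Cov(Tᵢ,Tⱼ) = Cov(Xᵢ,Xⱼ); the off-diagonal part of the true-score variance is the same as above.
True-score variance = [20.3²·0.70 + 15.1²·0.89] − 331.052 = 491.392 − 331.052 = 160.339.
Reliability = 160.339 / 309.048 = 0.5188.

0.5188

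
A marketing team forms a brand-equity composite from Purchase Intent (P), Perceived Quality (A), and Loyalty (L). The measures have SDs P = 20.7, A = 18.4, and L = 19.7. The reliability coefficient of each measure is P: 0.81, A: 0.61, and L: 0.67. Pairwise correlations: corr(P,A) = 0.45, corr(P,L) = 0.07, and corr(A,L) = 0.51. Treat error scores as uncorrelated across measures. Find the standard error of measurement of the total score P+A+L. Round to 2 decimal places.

18.48

Var(total) = 1155.14 + 769.612 = 1924.75.
True-score variance = 813.619 + 769.612 = 1583.23, so reliability = 0.8226.
Error variance = 1924.75 − 1583.23 = 341.521; SEM = √341.521 = 18.48.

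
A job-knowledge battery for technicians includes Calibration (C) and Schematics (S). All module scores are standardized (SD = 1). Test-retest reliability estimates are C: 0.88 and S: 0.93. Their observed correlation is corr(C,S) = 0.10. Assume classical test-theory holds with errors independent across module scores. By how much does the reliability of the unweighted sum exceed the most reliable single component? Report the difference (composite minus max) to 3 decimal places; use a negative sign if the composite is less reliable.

Var(sum) = 2 + 0.2 = 2.2; true-score variance = 1.81 + 0.2 = 2.01; composite reliability = 0.9136.
Max component reliability = 0.9300.
Difference = 0.9136 − 0.9300 = -0.016.

-0.016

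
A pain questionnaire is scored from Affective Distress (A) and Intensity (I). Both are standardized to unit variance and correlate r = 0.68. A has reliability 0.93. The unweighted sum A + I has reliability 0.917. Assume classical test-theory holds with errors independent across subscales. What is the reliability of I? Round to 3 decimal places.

Var(A+I) = 2 + 2·0.68 = 3.360.
True-score variance = ρ_A + ρ_I + 2·0.68, so 0.917 = (0.93 + ρ_I + 1.36) / 3.360.
ρ_I = 0.917·3.360 − 0.93 − 1.36 = 0.791.

0.791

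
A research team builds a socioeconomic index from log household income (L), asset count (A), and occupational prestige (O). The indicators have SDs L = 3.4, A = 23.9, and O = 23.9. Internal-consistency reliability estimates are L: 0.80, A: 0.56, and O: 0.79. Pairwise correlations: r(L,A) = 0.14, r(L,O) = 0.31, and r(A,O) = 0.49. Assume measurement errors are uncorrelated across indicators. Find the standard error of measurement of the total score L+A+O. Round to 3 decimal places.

Var(total) = 1153.98 + 632.92 = 1786.9.
True-score variance = 780.381 + 632.92 = 1413.3, so reliability = 0.7909.
Error variance = 1786.9 − 1413.3 = 373.598; SEM = √373.598 = 19.329.

19.329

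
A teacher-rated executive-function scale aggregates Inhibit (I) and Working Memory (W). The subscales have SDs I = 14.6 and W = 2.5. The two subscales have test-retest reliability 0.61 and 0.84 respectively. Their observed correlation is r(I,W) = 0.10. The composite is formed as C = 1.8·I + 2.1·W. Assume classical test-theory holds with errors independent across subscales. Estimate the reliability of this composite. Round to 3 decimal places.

Var(C) = 1.8²·14.6² + 2.1²·2.5² + 2·[3.78·14.6·2.5·0.10] = 718.201 + 27.594 = 745.795.
Under uncorrelated errors the observed covariances equal the true-score covariances, so only the own-variance terms attenuate.
True-score variance = [1.8²·14.6²·0.61 + 2.1²·2.5²·0.84] + 27.594 = 444.442 + 27.594 = 472.036.
Reliability = 472.036 / 745.795 = 0.633.

0.633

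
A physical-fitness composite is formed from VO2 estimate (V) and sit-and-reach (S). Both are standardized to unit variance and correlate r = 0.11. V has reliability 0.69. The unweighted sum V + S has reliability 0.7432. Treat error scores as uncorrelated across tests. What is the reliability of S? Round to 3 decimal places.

0.740

Var(V+S) = 2 + 2·0.11 = 2.220.
True-score variance = ρ_V + ρ_S + 2·0.11, so 0.7432 = (0.69 + ρ_S + 0.22) / 2.220.
ρ_S = 0.7432·2.220 − 0.69 − 0.22 = 0.740.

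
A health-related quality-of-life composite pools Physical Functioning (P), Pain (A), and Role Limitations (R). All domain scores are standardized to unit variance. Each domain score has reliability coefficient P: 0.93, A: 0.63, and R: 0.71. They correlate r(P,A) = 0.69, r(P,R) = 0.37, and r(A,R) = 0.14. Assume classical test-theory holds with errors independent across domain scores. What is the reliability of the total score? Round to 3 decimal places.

0.865

Var(P+A+R) = 3 + 2·[0.69 + 0.37 + 0.14] = 3 + 2.4 = 5.4.
With uncorrelated errors the cross-covariances are all true-score covariance, so they carry over unchanged; only the diagonal terms shrink to ρᵢσᵢ².
True-score variance = [0.93 + 0.63 + 0.71] + 2.4 = 2.27 + 2.4 = 4.67.
Reliability = 4.67 / 5.4 = 0.865.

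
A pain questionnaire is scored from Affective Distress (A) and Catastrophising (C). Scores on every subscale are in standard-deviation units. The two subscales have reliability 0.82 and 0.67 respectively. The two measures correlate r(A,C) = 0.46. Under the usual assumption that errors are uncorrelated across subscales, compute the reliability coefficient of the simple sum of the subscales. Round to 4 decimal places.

Var(A+C) = 2 + 2·[0.46] = 2 + 0.92 = 2.92.
Because errors are independent across components, Cov(Tᵢ,Tⱼ) = Cov(Xᵢ,Xⱼ); the off-diagonal part of the true-score variance is the same as above.
True-score variance = [0.82 + 0.67] + 0.92 = 1.49 + 0.92 = 2.41.
Reliability = 2.41 / 2.92 = 0.8253.

0.8253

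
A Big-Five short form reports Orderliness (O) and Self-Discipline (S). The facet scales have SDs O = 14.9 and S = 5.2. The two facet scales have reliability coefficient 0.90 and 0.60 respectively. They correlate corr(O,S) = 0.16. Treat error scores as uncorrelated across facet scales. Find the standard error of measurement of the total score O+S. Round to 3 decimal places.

5.746

Var(total) = 249.05 + 24.7936 = 273.844.
True-score variance = 216.033 + 24.7936 = 240.827, so reliability = 0.8794.
Error variance = 273.844 − 240.827 = 33.017; SEM = √33.017 = 5.746.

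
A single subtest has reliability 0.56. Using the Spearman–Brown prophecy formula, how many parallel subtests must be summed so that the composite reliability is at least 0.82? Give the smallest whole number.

4

k ≥ ρ*(1−ρ₁)/(ρ₁(1−ρ*)) = 0.82·0.44 / (0.56·0.18) = 3.579.
Smallest integer k = 4.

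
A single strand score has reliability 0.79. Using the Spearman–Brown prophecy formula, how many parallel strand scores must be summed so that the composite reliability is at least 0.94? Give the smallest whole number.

5

k ≥ ρ*(1−ρ₁)/(ρ₁(1−ρ*)) = 0.94·0.21 / (0.79·0.06) = 4.165.
Smallest integer k = 5.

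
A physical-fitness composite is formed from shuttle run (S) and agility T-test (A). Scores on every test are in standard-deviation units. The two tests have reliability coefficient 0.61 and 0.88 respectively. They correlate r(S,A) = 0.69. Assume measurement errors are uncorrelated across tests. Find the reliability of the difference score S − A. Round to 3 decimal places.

Var(S−A) = 1 + 1 − 2·0.69 = 2 − 1.38 = 0.62.
Because errors are independent across components, Cov(Tᵢ,Tⱼ) = Cov(Xᵢ,Xⱼ); the off-diagonal part of the true-score variance is the same as above.
True-score variance = [0.61 + 0.88] − 1.38 = 1.49 − 1.38 = 0.11.
Reliability = 0.11 / 0.62 = 0.177.

0.177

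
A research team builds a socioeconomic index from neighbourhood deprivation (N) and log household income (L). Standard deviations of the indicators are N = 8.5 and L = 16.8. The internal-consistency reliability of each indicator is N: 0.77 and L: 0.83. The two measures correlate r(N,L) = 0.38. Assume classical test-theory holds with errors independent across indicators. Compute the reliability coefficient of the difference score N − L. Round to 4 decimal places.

Var(N−L) = 8.5² + 16.8² − 2·8.5·16.8·0.38 = 354.49 − 108.528 = 245.962.
Because errors are independent across components, Cov(Tᵢ,Tⱼ) = Cov(Xᵢ,Xⱼ); the off-diagonal part of the true-score variance is the same as above.
True-score variance = [8.5²·0.77 + 16.8²·0.83] − 108.528 = 289.892 − 108.528 = 181.364.
Reliability = 181.364 / 245.962 = 0.7374.

0.7374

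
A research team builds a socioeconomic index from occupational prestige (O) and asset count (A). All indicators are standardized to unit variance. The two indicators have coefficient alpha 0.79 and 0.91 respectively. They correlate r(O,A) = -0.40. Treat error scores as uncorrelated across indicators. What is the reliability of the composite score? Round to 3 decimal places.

0.750

Var(O+A) = 2 + 2·[(-0.40)] = 2 − 0.8 = 1.2.
Because errors are independent across components, Cov(Tᵢ,Tⱼ) = Cov(Xᵢ,Xⱼ); the off-diagonal part of the true-score variance is the same as above.
True-score variance = [0.79 + 0.91] − 0.8 = 1.7 − 0.8 = 0.9.
Reliability = 0.9 / 1.2 = 0.750.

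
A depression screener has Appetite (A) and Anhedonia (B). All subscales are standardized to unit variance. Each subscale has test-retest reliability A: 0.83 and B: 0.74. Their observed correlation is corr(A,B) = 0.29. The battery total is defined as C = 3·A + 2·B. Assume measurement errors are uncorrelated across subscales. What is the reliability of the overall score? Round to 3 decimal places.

0.844

Var(C) = 3² + 2² + 2·[6·0.29] = 13 + 3.48 = 16.48.
With uncorrelated errors the cross-covariances are all true-score covariance, so they carry over unchanged; only the diagonal terms shrink to ρᵢσᵢ².
True-score variance = [3²·0.83 + 2²·0.74] + 3.48 = 10.43 + 3.48 = 13.91.
Reliability = 13.91 / 16.48 = 0.844.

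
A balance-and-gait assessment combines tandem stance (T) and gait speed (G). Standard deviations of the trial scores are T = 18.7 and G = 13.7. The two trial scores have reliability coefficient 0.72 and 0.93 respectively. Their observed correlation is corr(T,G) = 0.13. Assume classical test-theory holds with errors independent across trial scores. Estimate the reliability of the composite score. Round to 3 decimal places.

Var(T+G) = 18.7² + 13.7² + 2·[18.7·13.7·0.13] = 537.38 + 66.6094 = 603.989.
Because errors are independent across components, Cov(Tᵢ,Tⱼ) = Cov(Xᵢ,Xⱼ); the off-diagonal part of the true-score variance is the same as above.
True-score variance = [18.7²·0.72 + 13.7²·0.93] + 66.6094 = 426.328 + 66.6094 = 492.938.
Reliability = 492.938 / 603.989 = 0.816.

0.816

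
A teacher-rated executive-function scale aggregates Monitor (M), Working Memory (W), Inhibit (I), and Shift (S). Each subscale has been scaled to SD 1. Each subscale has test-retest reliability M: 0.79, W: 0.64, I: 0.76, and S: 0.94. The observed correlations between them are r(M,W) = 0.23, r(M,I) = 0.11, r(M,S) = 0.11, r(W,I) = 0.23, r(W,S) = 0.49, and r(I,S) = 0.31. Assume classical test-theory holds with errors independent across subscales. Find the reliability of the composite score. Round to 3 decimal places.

0.875

Var(M+W+I+S) = 4 + 2·[0.23 + 0.11 + 0.11 + 0.23 + 0.49 + 0.31] = 4 + 2.96 = 6.96.
Because errors are independent across components, Cov(Tᵢ,Tⱼ) = Cov(Xᵢ,Xⱼ); the off-diagonal part of the true-score variance is the same as above.
True-score variance = [0.79 + 0.64 + 0.76 + 0.94] + 2.96 = 3.13 + 2.96 = 6.09.
Reliability = 6.09 / 6.96 = 0.875.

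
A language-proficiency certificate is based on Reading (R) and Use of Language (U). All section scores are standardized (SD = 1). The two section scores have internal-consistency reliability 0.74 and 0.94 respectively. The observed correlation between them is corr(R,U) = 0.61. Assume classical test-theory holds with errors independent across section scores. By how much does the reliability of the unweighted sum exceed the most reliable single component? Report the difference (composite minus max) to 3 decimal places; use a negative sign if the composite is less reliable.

-0.039

Var(sum) = 2 + 1.22 = 3.22; true-score variance = 1.68 + 1.22 = 2.9; composite reliability = 0.9006.
Max component reliability = 0.9400.
Difference = 0.9006 − 0.9400 = -0.039.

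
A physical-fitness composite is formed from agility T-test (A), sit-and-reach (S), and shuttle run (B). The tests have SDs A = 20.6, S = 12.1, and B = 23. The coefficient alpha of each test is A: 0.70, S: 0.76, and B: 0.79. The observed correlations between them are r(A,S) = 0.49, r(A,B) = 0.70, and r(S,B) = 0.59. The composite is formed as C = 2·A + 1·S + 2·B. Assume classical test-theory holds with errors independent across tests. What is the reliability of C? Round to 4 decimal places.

Var(C) = 2²·20.6² + 12.1² + 2²·23² + 2·[2·20.6·12.1·0.49 + 4·20.6·23·0.70 + 2·12.1·23·0.59] = 3959.85 + 3798.62 = 7758.47.
Because errors are independent across components, Cov(Tᵢ,Tⱼ) = Cov(Xᵢ,Xⱼ); the off-diagonal part of the true-score variance is the same as above.
True-score variance = [2²·20.6²·0.70 + 12.1²·0.76 + 2²·23²·0.79] + 3798.62 = 2971.12 + 3798.62 = 6769.74.
Reliability = 6769.74 / 7758.47 = 0.8726.

0.8726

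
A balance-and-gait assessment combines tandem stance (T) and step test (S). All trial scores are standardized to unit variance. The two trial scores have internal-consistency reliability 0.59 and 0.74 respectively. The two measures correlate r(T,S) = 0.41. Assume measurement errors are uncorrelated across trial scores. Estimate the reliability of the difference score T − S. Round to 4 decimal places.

Var(T−S) = 1 + 1 − 2·0.41 = 2 − 0.82 = 1.18.
Under uncorrelated errors the observed covariances equal the true-score covariances, so only the own-variance terms attenuate.
True-score variance = [0.59 + 0.74] − 0.82 = 1.33 − 0.82 = 0.51.
Reliability = 0.51 / 1.18 = 0.4322.

0.4322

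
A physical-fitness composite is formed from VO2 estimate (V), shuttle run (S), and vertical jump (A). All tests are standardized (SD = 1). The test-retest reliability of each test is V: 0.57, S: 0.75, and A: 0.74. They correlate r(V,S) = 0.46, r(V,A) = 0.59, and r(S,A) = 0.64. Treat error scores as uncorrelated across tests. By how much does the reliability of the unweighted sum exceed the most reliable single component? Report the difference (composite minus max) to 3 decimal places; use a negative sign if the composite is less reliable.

Var(sum) = 3 + 3.38 = 6.38; true-score variance = 2.06 + 3.38 = 5.44; composite reliability = 0.8527.
Max component reliability = 0.7500.
Difference = 0.8527 − 0.7500 = 0.103.

0.103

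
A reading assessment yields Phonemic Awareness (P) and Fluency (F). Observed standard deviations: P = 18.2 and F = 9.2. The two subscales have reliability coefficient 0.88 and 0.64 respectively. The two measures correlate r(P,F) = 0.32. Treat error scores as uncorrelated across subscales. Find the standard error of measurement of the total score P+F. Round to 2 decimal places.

Var(total) = 415.88 + 107.162 = 523.042.
True-score variance = 345.661 + 107.162 = 452.822, so reliability = 0.8657.
Error variance = 523.042 − 452.822 = 70.2192; SEM = √70.2192 = 8.38.

8.38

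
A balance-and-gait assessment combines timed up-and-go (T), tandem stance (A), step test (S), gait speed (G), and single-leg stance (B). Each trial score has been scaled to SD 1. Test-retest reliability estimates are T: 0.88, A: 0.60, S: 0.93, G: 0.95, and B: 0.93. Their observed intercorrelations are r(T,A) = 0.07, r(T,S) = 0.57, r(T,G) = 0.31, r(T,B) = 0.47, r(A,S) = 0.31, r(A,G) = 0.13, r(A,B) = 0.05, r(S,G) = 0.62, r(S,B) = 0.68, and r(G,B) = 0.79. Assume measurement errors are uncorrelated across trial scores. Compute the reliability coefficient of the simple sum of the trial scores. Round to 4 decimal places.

0.9454

Var(T+A+S+G+B) = 5 + 2·[0.07 + 0.57 + 0.31 + 0.47 + 0.31 + 0.13 + 0.05 + 0.62 + 0.68 + 0.79] = 5 + 8 = 13.
With uncorrelated errors the cross-covariances are all true-score covariance, so they carry over unchanged; only the diagonal terms shrink to ρᵢσᵢ².
True-score variance = [0.88 + 0.60 + 0.93 + 0.95 + 0.93] + 8 = 4.29 + 8 = 12.29.
Reliability = 12.29 / 13 = 0.9454.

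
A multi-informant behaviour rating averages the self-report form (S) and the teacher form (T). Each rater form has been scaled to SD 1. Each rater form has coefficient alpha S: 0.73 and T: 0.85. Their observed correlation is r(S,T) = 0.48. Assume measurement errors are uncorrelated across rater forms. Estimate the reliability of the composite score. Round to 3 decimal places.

Var(S+T) = 2 + 2·[0.48] = 2 + 0.96 = 2.96.
Under uncorrelated errors the observed covariances equal the true-score covariances, so only the own-variance terms attenuate.
True-score variance = [0.73 + 0.85] + 0.96 = 1.58 + 0.96 = 2.54.
Reliability = 2.54 / 2.96 = 0.858.

0.858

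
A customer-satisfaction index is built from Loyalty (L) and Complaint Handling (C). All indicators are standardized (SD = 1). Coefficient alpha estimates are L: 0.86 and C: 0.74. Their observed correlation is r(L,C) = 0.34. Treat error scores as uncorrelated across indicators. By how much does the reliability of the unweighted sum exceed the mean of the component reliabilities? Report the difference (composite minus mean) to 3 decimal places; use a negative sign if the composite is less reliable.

Var(sum) = 2 + 0.68 = 2.68; true-score variance = 1.6 + 0.68 = 2.28; composite reliability = 0.8507.
Mean component reliability = 0.8000.
Difference = 0.8507 − 0.8000 = 0.051.

0.051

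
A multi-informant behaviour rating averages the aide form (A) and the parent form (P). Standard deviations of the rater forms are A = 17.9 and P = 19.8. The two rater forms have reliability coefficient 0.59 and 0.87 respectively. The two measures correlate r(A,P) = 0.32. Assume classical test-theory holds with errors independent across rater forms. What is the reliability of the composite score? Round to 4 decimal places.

0.8059

Var(A+P) = 17.9² + 19.8² + 2·[17.9·19.8·0.32] = 712.45 + 226.829 = 939.279.
Because errors are independent across components, Cov(Tᵢ,Tⱼ) = Cov(Xᵢ,Xⱼ); the off-diagonal part of the true-score variance is the same as above.
True-score variance = [17.9²·0.59 + 19.8²·0.87] + 226.829 = 530.117 + 226.829 = 756.946.
Reliability = 756.946 / 939.279 = 0.8059.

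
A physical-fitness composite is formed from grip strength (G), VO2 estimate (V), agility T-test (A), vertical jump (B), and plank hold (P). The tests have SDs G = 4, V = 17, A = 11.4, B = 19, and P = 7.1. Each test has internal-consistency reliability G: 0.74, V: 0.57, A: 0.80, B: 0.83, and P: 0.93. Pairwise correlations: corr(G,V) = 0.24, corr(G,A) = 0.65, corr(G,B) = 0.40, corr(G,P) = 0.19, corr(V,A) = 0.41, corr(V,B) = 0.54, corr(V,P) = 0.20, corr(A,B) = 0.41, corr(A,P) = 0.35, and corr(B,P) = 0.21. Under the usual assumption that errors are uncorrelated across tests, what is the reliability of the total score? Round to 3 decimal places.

Var(G+V+A+B+P) = 4² + 17² + 11.4² + 19² + 7.1² + 2·[4·17·0.24 + 4·11.4·0.65 + 4·19·0.40 + 4·7.1·0.19 + 17·11.4·0.41 + 17·19·0.54 + 17·7.1·0.20 + 11.4·19·0.41 + 11.4·7.1·0.35 + 19·7.1·0.21] = 846.37 + 1010.48 = 1856.85.
Because errors are independent across components, Cov(Tᵢ,Tⱼ) = Cov(Xᵢ,Xⱼ); the off-diagonal part of the true-score variance is the same as above.
True-score variance = [4²·0.74 + 17²·0.57 + 11.4²·0.80 + 19²·0.83 + 7.1²·0.93] + 1010.48 = 627.049 + 1010.48 = 1637.53.
Reliability = 1637.53 / 1856.85 = 0.882.

0.882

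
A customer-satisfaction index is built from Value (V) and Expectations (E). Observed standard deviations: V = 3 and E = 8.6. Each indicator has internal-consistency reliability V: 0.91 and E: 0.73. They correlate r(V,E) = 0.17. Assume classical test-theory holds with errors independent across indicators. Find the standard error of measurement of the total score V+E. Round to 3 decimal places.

Var(total) = 82.96 + 8.772 = 91.732.
True-score variance = 62.1808 + 8.772 = 70.9528, so reliability = 0.7735.
Error variance = 91.732 − 70.9528 = 20.7792; SEM = √20.7792 = 4.558.

4.558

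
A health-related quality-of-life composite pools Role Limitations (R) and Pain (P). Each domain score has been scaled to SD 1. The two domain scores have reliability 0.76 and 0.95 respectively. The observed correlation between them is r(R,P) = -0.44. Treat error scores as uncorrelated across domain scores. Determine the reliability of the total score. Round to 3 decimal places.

0.741

Var(R+P) = 2 + 2·[(-0.44)] = 2 − 0.88 = 1.12.
With uncorrelated errors the cross-covariances are all true-score covariance, so they carry over unchanged; only the diagonal terms shrink to ρᵢσᵢ².
True-score variance = [0.76 + 0.95] − 0.88 = 1.71 − 0.88 = 0.83.
Reliability = 0.83 / 1.12 = 0.741.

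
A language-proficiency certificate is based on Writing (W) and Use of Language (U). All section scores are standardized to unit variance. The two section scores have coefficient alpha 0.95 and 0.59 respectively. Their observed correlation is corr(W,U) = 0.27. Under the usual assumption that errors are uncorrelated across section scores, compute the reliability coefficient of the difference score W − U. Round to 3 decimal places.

Var(W−U) = 1 + 1 − 2·0.27 = 2 − 0.54 = 1.46.
With uncorrelated errors the cross-covariances are all true-score covariance, so they carry over unchanged; only the diagonal terms shrink to ρᵢσᵢ².
True-score variance = [0.95 + 0.59] − 0.54 = 1.54 − 0.54 = 1.
Reliability = 1 / 1.46 = 0.685.

0.685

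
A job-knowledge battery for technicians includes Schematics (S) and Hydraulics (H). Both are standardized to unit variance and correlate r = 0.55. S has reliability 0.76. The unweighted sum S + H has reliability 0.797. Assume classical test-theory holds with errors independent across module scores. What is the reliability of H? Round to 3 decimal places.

0.611

Var(S+H) = 2 + 2·0.55 = 3.100.
True-score variance = ρ_S + ρ_H + 2·0.55, so 0.797 = (0.76 + ρ_H + 1.10) / 3.100.
ρ_H = 0.797·3.100 − 0.76 − 1.10 = 0.611.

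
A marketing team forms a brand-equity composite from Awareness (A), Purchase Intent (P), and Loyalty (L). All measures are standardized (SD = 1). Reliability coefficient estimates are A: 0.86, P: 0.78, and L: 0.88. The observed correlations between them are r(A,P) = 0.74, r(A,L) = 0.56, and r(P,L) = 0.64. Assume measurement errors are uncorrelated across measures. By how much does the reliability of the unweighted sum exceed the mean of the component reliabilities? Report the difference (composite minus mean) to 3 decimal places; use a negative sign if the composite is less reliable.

0.090

Var(sum) = 3 + 3.88 = 6.88; true-score variance = 2.52 + 3.88 = 6.4; composite reliability = 0.9302.
Mean component reliability = 0.8400.
Difference = 0.9302 − 0.8400 = 0.090.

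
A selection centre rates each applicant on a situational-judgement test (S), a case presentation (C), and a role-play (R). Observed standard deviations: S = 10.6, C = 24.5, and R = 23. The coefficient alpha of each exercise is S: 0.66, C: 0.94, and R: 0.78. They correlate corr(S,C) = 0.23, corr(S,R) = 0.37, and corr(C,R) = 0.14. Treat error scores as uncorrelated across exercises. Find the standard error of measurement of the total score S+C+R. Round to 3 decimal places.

13.806

Var(total) = 1241.61 + 457.654 = 1699.26.
True-score variance = 1051.01 + 457.654 = 1508.67, so reliability = 0.8878.
Error variance = 1699.26 − 1508.67 = 190.597; SEM = √190.597 = 13.806.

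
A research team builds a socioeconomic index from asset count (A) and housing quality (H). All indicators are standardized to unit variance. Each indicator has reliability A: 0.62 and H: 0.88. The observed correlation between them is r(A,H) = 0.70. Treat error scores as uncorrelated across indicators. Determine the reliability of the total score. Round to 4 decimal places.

0.8529

Var(A+H) = 2 + 2·[0.70] = 2 + 1.4 = 3.4.
Under uncorrelated errors the observed covariances equal the true-score covariances, so only the own-variance terms attenuate.
True-score variance = [0.62 + 0.88] + 1.4 = 1.5 + 1.4 = 2.9.
Reliability = 2.9 / 3.4 = 0.8529.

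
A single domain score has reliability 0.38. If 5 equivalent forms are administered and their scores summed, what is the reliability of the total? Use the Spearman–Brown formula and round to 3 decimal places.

ρ_k = kρ / (1 + (k−1)ρ) = 5·0.38 / (1 + 4·0.38) = 1.900 / 2.520 = 0.754.

0.754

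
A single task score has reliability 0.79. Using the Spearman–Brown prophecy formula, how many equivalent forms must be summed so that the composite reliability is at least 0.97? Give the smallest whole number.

9

k ≥ ρ*(1−ρ₁)/(ρ₁(1−ρ*)) = 0.97·0.21 / (0.79·0.03) = 8.595.
Smallest integer k = 9.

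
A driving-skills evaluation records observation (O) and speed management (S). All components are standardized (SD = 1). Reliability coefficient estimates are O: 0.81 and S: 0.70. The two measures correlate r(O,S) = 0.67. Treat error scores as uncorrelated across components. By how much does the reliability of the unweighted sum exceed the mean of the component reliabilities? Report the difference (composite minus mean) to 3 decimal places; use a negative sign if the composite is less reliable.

0.098

Var(sum) = 2 + 1.34 = 3.34; true-score variance = 1.51 + 1.34 = 2.85; composite reliability = 0.8533.
Mean component reliability = 0.7550.
Difference = 0.8533 − 0.7550 = 0.098.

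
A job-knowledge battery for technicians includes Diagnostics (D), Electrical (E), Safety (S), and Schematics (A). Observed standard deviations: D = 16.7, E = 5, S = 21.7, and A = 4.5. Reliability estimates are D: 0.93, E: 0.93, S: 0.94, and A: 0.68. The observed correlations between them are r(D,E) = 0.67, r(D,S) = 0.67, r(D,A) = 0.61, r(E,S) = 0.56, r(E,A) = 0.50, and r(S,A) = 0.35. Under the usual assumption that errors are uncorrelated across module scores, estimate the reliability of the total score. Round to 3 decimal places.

0.967

Var(D+E+S+A) = 16.7² + 5² + 21.7² + 4.5² + 2·[16.7·5·0.67 + 16.7·21.7·0.67 + 16.7·4.5·0.61 + 5·21.7·0.56 + 5·4.5·0.50 + 21.7·4.5·0.35] = 795.03 + 901.551 = 1696.58.
Under uncorrelated errors the observed covariances equal the true-score covariances, so only the own-variance terms attenuate.
True-score variance = [16.7²·0.93 + 5²·0.93 + 21.7²·0.94 + 4.5²·0.68] + 901.551 = 739.024 + 901.551 = 1640.57.
Reliability = 1640.57 / 1696.58 = 0.967.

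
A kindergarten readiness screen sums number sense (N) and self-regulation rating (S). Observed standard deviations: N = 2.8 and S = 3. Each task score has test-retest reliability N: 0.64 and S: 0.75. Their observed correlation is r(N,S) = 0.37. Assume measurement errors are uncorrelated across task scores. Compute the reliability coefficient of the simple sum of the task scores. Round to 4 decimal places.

0.7800

Var(N+S) = 2.8² + 3² + 2·[2.8·3·0.37] = 16.84 + 6.216 = 23.056.
Because errors are independent across components, Cov(Tᵢ,Tⱼ) = Cov(Xᵢ,Xⱼ); the off-diagonal part of the true-score variance is the same as above.
True-score variance = [2.8²·0.64 + 3²·0.75] + 6.216 = 11.7676 + 6.216 = 17.9836.
Reliability = 17.9836 / 23.056 = 0.7800.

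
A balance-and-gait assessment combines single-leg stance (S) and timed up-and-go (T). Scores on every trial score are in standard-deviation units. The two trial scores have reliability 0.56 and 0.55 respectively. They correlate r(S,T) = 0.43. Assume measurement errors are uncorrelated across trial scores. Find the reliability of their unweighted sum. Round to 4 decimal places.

0.6888

Var(S+T) = 2 + 2·[0.43] = 2 + 0.86 = 2.86.
Because errors are independent across components, Cov(Tᵢ,Tⱼ) = Cov(Xᵢ,Xⱼ); the off-diagonal part of the true-score variance is the same as above.
True-score variance = [0.56 + 0.55] + 0.86 = 1.11 + 0.86 = 1.97.
Reliability = 1.97 / 2.86 = 0.6888.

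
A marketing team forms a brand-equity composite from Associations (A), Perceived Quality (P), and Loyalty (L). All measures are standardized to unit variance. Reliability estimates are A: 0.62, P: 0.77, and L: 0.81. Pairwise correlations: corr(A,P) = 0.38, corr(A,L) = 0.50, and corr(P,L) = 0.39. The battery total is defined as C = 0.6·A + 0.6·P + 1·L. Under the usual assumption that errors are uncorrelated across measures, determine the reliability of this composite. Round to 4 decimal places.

Var(C) = 0.6² + 0.6² + 1 + 2·[0.36·0.38 + 0.6·0.50 + 0.6·0.39] = 1.72 + 1.3416 = 3.0616.
Because errors are independent across components, Cov(Tᵢ,Tⱼ) = Cov(Xᵢ,Xⱼ); the off-diagonal part of the true-score variance is the same as above.
True-score variance = [0.6²·0.62 + 0.6²·0.77 + 0.81] + 1.3416 = 1.3104 + 1.3416 = 2.652.
Reliability = 2.652 / 3.0616 = 0.8662.

0.8662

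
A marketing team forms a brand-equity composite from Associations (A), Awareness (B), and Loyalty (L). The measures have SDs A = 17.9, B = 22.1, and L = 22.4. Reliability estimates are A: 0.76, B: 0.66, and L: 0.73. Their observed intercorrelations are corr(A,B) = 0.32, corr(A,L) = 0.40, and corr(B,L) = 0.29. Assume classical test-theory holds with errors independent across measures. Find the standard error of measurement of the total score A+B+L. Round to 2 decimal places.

Var(total) = 1310.58 + 861.069 = 2171.65.
True-score variance = 932.147 + 861.069 = 1793.22, so reliability = 0.8257.
Error variance = 2171.65 − 1793.22 = 378.433; SEM = √378.433 = 19.45.

19.45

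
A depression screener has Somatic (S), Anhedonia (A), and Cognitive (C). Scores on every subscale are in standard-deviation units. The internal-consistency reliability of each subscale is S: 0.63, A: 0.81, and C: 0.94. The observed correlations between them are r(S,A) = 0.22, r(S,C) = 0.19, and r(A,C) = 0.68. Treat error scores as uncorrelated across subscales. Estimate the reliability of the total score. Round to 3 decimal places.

0.880

Var(S+A+C) = 3 + 2·[0.22 + 0.19 + 0.68] = 3 + 2.18 = 5.18.
Because errors are independent across components, Cov(Tᵢ,Tⱼ) = Cov(Xᵢ,Xⱼ); the off-diagonal part of the true-score variance is the same as above.
True-score variance = [0.63 + 0.81 + 0.94] + 2.18 = 2.38 + 2.18 = 4.56.
Reliability = 4.56 / 5.18 = 0.880.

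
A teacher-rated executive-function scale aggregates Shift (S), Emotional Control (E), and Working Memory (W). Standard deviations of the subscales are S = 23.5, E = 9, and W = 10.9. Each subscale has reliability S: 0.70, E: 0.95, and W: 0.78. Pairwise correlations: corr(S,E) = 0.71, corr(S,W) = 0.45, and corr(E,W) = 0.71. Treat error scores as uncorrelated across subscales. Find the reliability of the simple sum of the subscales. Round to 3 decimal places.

0.862

Var(S+E+W) = 23.5² + 9² + 10.9² + 2·[23.5·9·0.71 + 23.5·10.9·0.45 + 9·10.9·0.71] = 752.06 + 670.167 = 1422.23.
Because errors are independent across components, Cov(Tᵢ,Tⱼ) = Cov(Xᵢ,Xⱼ); the off-diagonal part of the true-score variance is the same as above.
True-score variance = [23.5²·0.70 + 9²·0.95 + 10.9²·0.78] + 670.167 = 556.197 + 670.167 = 1226.36.
Reliability = 1226.36 / 1422.23 = 0.862.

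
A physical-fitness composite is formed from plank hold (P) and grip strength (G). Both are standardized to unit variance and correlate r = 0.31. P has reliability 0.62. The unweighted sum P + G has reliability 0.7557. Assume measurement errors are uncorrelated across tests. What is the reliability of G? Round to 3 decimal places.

0.740

Var(P+G) = 2 + 2·0.31 = 2.620.
True-score variance = ρ_P + ρ_G + 2·0.31, so 0.7557 = (0.62 + ρ_G + 0.62) / 2.620.
ρ_G = 0.7557·2.620 − 0.62 − 0.62 = 0.740.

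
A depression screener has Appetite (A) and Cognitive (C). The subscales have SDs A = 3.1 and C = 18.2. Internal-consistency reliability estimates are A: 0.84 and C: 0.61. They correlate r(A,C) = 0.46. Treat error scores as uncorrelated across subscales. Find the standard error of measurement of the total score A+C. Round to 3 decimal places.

Var(total) = 340.85 + 51.9064 = 392.756.
True-score variance = 210.129 + 51.9064 = 262.035, so reliability = 0.6672.
Error variance = 392.756 − 262.035 = 130.721; SEM = √130.721 = 11.433.

11.433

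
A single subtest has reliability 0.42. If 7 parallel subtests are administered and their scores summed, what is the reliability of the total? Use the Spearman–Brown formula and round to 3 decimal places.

0.835

ρ_k = kρ / (1 + (k−1)ρ) = 7·0.42 / (1 + 6·0.42) = 2.940 / 3.520 = 0.835.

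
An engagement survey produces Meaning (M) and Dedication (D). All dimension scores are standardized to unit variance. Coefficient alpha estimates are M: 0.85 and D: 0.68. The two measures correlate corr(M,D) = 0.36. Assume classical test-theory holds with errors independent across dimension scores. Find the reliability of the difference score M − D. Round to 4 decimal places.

0.6328

Var(M−D) = 1 + 1 − 2·0.36 = 2 − 0.72 = 1.28.
Because errors are independent across components, Cov(Tᵢ,Tⱼ) = Cov(Xᵢ,Xⱼ); the off-diagonal part of the true-score variance is the same as above.
True-score variance = [0.85 + 0.68] − 0.72 = 1.53 − 0.72 = 0.81.
Reliability = 0.81 / 1.28 = 0.6328.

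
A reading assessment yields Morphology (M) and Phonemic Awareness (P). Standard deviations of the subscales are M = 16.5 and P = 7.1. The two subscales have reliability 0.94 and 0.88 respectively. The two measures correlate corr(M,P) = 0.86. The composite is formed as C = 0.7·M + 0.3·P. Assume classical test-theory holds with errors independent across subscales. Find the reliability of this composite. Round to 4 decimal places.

Var(C) = 0.7²·16.5² + 0.3²·7.1² + 2·[0.21·16.5·7.1·0.86] = 137.939 + 42.3146 = 180.254.
Under uncorrelated errors the observed covariances equal the true-score covariances, so only the own-variance terms attenuate.
True-score variance = [0.7²·16.5²·0.94 + 0.3²·7.1²·0.88] + 42.3146 = 129.391 + 42.3146 = 171.705.
Reliability = 171.705 / 180.254 = 0.9526.

0.9526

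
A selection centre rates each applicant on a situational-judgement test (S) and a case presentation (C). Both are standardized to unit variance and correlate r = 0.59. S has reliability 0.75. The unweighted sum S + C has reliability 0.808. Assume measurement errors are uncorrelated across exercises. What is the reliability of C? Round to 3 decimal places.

0.639

Var(S+C) = 2 + 2·0.59 = 3.180.
True-score variance = ρ_S + ρ_C + 2·0.59, so 0.808 = (0.75 + ρ_C + 1.18) / 3.180.
ρ_C = 0.808·3.180 − 0.75 − 1.18 = 0.639.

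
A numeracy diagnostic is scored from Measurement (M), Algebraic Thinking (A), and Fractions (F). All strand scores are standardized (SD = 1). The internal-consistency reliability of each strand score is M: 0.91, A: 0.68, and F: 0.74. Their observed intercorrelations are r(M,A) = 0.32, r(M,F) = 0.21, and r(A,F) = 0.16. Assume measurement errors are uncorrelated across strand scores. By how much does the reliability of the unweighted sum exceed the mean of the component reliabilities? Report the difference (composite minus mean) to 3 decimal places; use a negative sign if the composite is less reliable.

Var(sum) = 3 + 1.38 = 4.38; true-score variance = 2.33 + 1.38 = 3.71; composite reliability = 0.8470.
Mean component reliability = 0.7767.
Difference = 0.8470 − 0.7767 = 0.070.

0.070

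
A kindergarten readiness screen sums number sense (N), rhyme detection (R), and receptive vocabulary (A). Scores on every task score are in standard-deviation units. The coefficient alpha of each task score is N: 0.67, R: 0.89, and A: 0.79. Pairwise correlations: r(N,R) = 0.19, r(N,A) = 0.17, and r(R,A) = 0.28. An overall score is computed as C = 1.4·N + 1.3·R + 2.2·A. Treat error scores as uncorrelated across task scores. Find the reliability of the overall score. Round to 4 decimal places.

Var(C) = 1.4² + 1.3² + 2.2² + 2·[1.82·0.19 + 3.08·0.17 + 2.86·0.28] = 8.49 + 3.3404 = 11.8304.
Because errors are independent across components, Cov(Tᵢ,Tⱼ) = Cov(Xᵢ,Xⱼ); the off-diagonal part of the true-score variance is the same as above.
True-score variance = [1.4²·0.67 + 1.3²·0.89 + 2.2²·0.79] + 3.3404 = 6.6409 + 3.3404 = 9.9813.
Reliability = 9.9813 / 11.8304 = 0.8437.

0.8437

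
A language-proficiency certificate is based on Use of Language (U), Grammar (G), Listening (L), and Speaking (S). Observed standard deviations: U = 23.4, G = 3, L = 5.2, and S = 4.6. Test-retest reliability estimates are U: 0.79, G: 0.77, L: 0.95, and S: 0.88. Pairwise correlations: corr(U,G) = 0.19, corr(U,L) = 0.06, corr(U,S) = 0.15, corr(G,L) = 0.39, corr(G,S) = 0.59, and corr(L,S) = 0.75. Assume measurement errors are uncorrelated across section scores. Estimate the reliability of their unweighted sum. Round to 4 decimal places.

0.8371

Var(U+G+L+S) = 23.4² + 3² + 5.2² + 4.6² + 2·[23.4·3·0.19 + 23.4·5.2·0.06 + 23.4·4.6·0.15 + 3·5.2·0.39 + 3·4.6·0.59 + 5.2·4.6·0.75] = 604.76 + 137.902 = 742.662.
Because errors are independent across components, Cov(Tᵢ,Tⱼ) = Cov(Xᵢ,Xⱼ); the off-diagonal part of the true-score variance is the same as above.
True-score variance = [23.4²·0.79 + 3²·0.77 + 5.2²·0.95 + 4.6²·0.88] + 137.902 = 483.811 + 137.902 = 621.713.
Reliability = 621.713 / 742.662 = 0.8371.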